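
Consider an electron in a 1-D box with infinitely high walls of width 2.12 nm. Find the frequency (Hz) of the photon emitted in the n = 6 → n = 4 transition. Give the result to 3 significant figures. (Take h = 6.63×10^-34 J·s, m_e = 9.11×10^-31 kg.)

E_1 = h²/(8m_eL²) = 1.342×10^-20 J and ΔE = (6² − 4²)E_1 = 2.684×10^-19 J.
f = ΔE/h = 2.684×10^-19/6.63×10^-34 = 4.05×10^14 Hz.

f = 4.05×10^14 Hz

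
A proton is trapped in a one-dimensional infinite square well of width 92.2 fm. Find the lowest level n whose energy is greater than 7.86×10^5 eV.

E_1 = h²/(8m_pL²) = 3.859×10^-15 J = 2.409×10^4 eV.
Need n² > 7.86×10^5/2.409×10^4 = 32.63, i.e. n > 5.712.
The smallest integer satisfying this is n = 6.

n = 6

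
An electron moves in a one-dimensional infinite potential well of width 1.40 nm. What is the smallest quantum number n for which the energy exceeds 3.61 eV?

n = 5

E_1 = h²/(8m_eL²) = 3.074×10^-20 J = 0.1919 eV.
Need n² > 3.61/0.1919 = 18.81, i.e. n > 4.337.
The smallest integer satisfying this is n = 5.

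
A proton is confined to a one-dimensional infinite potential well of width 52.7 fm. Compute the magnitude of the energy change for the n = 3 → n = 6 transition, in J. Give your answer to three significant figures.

|ΔE| = 3.19×10^-13 J

E_1 = h²/(8m_pL²) = 1.181×10^-14 J.
|ΔE| = |3² − 6²|·E_1 = 27·1.181×10^-14 J = 3.19×10^-13 J.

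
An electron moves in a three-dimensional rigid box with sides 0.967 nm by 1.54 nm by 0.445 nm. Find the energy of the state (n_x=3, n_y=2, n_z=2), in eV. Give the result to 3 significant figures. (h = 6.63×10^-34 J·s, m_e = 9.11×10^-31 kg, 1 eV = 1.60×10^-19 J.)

For a 3D rectangular well E = (h²/8m_e)·Σ n_i²/L_i² = (6.63×10^-34)²/(8·9.11×10^-31) · [3²/(0.967 nm)² + 2²/(1.54 nm)² + 2²/(0.445 nm)²].
Evaluating gives E = 1.901×10^-18 J = 11.9 eV.

E = 11.9 eV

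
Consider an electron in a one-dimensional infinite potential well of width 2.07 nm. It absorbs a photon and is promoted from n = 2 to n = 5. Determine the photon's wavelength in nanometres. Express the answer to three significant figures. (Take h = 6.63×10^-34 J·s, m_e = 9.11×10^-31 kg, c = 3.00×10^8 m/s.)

E_1 = h²/(8m_eL²) = 1.408×10^-20 J, so ΔE = (5² − 2²)E_1 = 2.957×10^-19 J.
λ = hc/ΔE = (6.63×10^-34·3.00×10^8)/2.957×10^-19 = 6.73×10^-7 m = 673 nm.

λ = 673 nm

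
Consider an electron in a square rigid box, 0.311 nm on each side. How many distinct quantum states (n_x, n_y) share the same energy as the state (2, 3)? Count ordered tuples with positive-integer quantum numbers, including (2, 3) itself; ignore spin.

degeneracy = 2

The level has n_x² + n_y² = 13. The ordered positive-integer solutions are (2, 3), (3, 2).
That gives 2 states.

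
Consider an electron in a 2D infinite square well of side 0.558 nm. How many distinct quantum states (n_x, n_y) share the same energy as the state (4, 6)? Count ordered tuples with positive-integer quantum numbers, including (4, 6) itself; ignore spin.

The level has n_x² + n_y² = 52. The ordered positive-integer solutions are (4, 6), (6, 4).
That gives 2 states.

degeneracy = 2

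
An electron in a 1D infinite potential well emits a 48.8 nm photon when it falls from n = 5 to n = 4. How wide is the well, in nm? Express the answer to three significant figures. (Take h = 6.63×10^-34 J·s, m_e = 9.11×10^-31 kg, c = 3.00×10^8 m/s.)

L = 0.365 nm

The photon carries ΔE = hc/λ = 6.63×10^-34·3.00×10^8/4.88×10^-8 m = 4.076×10^-18 J.
Since ΔE = (5² − 4²)E_1, E_1 = 4.529×10^-19 J, and L = h/√(8m_eE_1) = 3.65×10^-10 m = 0.365 nm.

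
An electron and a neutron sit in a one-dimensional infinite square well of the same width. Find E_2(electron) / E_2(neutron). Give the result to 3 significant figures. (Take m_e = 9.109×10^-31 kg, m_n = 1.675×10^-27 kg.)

1.84×10^3

E_n ∝ 1/m at fixed n and L, so the ratio is m_n/m_e = 1.675×10^-27/9.109×10^-31 = 1.84×10^3.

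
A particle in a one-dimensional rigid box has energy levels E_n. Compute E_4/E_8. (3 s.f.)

0.250

E_n ∝ n², so E_4/E_8 = 4²/8² = 16/64 = 0.250.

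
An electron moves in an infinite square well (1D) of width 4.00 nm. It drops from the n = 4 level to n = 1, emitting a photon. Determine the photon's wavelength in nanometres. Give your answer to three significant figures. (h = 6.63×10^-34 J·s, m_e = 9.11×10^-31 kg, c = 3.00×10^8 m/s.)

λ = 3.52×10^3 nm

E_1 = h²/(8m_eL²) = 3.770×10^-21 J, so ΔE = (4² − 1²)E_1 = 5.655×10^-20 J.
λ = hc/ΔE = (6.63×10^-34·3.00×10^8)/5.655×10^-20 = 3.52×10^-6 m = 3.52×10^3 nm.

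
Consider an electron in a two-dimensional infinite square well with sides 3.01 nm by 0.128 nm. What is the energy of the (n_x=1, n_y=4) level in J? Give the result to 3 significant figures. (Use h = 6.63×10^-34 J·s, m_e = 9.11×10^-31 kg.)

For a 2D rectangular well E = (h²/8m_e)·Σ n_i²/L_i² = (6.63×10^-34)²/(8·9.11×10^-31) · [1²/(3.01 nm)² + 4²/(0.128 nm)²].
Evaluating gives E = 5.89×10^-17 J.

E = 5.89×10^-17 J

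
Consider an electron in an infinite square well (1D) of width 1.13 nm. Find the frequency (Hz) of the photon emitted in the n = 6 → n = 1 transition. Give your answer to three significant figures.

f = 2.49×10^15 Hz

E_1 = h²/(8m_eL²) = 4.718×10^-20 J and ΔE = (6² − 1²)E_1 = 1.651×10^-18 J.
f = ΔE/h = 1.651×10^-18/6.626×10^-34 = 2.49×10^15 Hz.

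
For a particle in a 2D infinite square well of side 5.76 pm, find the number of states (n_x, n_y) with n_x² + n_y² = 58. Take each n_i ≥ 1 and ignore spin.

The level has n_x² + n_y² = 58. The ordered positive-integer solutions are (3, 7), (7, 3).
That gives 2 states.

degeneracy = 2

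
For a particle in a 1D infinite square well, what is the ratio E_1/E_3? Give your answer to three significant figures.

E_n ∝ n², so E_1/E_3 = 1²/3² = 1/9 = 0.111.

0.111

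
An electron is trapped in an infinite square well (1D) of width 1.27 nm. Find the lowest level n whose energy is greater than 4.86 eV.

E_1 = h²/(8m_eL²) = 3.735×10^-20 J = 0.2331 eV.
Need n² > 4.86/0.2331 = 20.85, i.e. n > 4.566.
The smallest integer satisfying this is n = 5.

n = 5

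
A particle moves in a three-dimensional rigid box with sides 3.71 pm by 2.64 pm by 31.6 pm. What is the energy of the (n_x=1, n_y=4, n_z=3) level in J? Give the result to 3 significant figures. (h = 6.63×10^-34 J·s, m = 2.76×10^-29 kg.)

E = 4.73×10^-15 J

For a 3D rectangular well E = (h²/8m)·Σ n_i²/L_i² = (6.63×10^-34)²/(8·2.76×10^-29) · [1²/(3.71 pm)² + 4²/(2.64 pm)² + 3²/(31.6 pm)²].
Evaluating gives E = 4.73×10^-15 J.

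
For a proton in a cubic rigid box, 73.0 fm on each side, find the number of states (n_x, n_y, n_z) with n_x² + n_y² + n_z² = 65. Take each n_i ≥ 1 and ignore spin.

degeneracy = 6

The level has n_x² + n_y² + n_z² = 65. The ordered positive-integer solutions are (2, 5, 6), (2, 6, 5), (5, 2, 6), (5, 6, 2), (6, 2, 5), (6, 5, 2).
That gives 6 states.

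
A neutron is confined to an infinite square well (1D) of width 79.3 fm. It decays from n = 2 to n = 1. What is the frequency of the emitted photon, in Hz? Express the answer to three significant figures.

E_1 = h²/(8m_nL²) = 5.210×10^-15 J and ΔE = (2² − 1²)E_1 = 1.563×10^-14 J.
f = ΔE/h = 1.563×10^-14/6.626×10^-34 = 2.36×10^19 Hz.

f = 2.36×10^19 Hz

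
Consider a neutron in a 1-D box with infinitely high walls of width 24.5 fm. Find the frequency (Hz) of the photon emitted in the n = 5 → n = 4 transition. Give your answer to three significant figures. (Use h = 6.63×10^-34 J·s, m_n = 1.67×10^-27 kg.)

f = 7.44×10^20 Hz

E_1 = h²/(8m_nL²) = 5.481×10^-14 J and ΔE = (5² − 4²)E_1 = 4.933×10^-13 J.
f = ΔE/h = 4.933×10^-13/6.63×10^-34 = 7.44×10^20 Hz.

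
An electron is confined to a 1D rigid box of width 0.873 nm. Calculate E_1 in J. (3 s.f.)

For an infinite well E_n = n²h²/(8m_eL²), so E_1 = h²/(8m_eL²) = (6.626×10^-34)²/(8·9.109×10^-31·(8.73×10^-10 m)²) = 7.905×10^-20 J.

E_1 = 7.91×10^-20 J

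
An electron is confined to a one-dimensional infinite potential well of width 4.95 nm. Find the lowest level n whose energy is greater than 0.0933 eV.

n = 3

E_1 = h²/(8m_eL²) = 2.459×10^-21 J = 0.01535 eV.
Need n² > 0.0933/0.01535 = 6.078, i.e. n > 2.465.
The smallest integer satisfying this is n = 3.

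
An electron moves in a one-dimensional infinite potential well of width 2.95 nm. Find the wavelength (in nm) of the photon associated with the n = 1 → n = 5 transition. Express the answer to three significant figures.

E_1 = h²/(8m_eL²) = 6.923×10^-21 J, so ΔE = (5² − 1²)E_1 = 1.662×10^-19 J.
λ = hc/ΔE = (6.626×10^-34·2.998×10^8)/1.662×10^-19 = 1.20×10^-6 m = 1.20×10^3 nm.

λ = 1.20×10^3 nm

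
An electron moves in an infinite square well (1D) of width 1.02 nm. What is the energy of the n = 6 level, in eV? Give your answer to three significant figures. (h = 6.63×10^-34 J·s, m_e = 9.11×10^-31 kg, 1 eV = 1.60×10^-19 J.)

E_6 = 13.0 eV

For an infinite well E_n = n²h²/(8m_eL²), so E_1 = h²/(8m_eL²) = (6.63×10^-34)²/(8·9.11×10^-31·(1.02×10^-9 m)²) = 5.797×10^-20 J.
Then E_6 = 6²·E_1 = 36·5.797×10^-20 J = 2.087×10^-18 J.
Converting, E_6 = 2.087×10^-18 J / (1.60×10^-19 J/eV) = 13.0 eV.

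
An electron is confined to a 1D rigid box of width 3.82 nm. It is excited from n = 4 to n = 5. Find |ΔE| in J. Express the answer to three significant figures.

|ΔE| = 3.72×10^-20 J

E_1 = h²/(8m_eL²) = 4.129×10^-21 J.
|ΔE| = |4² − 5²|·E_1 = 9·4.129×10^-21 J = 3.72×10^-20 J.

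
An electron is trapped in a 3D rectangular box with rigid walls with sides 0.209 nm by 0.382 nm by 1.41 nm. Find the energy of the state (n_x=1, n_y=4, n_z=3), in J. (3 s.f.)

For a 3D rectangular well E = (h²/8m_e)·Σ n_i²/L_i² = (6.626×10^-34)²/(8·9.109×10^-31) · [1²/(0.209 nm)² + 4²/(0.382 nm)² + 3²/(1.41 nm)²].
Evaluating gives E = 8.26×10^-18 J.

E = 8.26×10^-18 J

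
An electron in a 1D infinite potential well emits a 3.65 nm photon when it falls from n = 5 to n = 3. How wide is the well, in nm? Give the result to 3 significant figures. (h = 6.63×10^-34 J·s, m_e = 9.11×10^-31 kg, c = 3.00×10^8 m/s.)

The photon carries ΔE = hc/λ = 6.63×10^-34·3.00×10^8/3.65×10^-9 m = 5.449×10^-17 J.
Since ΔE = (5² − 3²)E_1, E_1 = 3.406×10^-18 J, and L = h/√(8m_eE_1) = 1.33×10^-10 m = 0.133 nm.

L = 0.133 nm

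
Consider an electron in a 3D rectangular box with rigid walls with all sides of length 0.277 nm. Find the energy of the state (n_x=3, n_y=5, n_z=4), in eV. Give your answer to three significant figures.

E = 245 eV

For a 3D rectangular well E = (h²/8m_e)·Σ n_i²/L_i² = (6.626×10^-34)²/(8·9.109×10^-31) · [3²/(0.277 nm)² + 5²/(0.277 nm)² + 4²/(0.277 nm)²].
Evaluating gives E = 3.926×10^-17 J = 245 eV.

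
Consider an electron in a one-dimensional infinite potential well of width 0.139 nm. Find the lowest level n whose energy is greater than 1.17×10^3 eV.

n = 8

E_1 = h²/(8m_eL²) = 3.118×10^-18 J = 19.46 eV.
Need n² > 1.17×10^3/19.46 = 60.12, i.e. n > 7.754.
The smallest integer satisfying this is n = 8.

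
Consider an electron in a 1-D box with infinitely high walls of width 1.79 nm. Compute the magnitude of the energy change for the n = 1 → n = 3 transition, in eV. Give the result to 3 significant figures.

E_1 = h²/(8m_eL²) = 1.880×10^-20 J.
|ΔE| = |1² − 3²|·E_1 = 8·1.880×10^-20 J = 1.504×10^-19 J = 0.939 eV.

|ΔE| = 0.939 eV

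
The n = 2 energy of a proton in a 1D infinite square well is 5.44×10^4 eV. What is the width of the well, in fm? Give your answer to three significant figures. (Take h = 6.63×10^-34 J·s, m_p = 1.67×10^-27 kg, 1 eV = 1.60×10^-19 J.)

From E_n = n²h²/(8m_pL²), L = n·h/√(8m_pE_n).
E_2 = 5.44×10^4 eV = 8.704×10^-15 J, so L = 2·6.63×10^-34/√(8·1.67×10^-27·8.704×10^-15) = 1.23×10^-13 m = 123 fm.

L = 123 fm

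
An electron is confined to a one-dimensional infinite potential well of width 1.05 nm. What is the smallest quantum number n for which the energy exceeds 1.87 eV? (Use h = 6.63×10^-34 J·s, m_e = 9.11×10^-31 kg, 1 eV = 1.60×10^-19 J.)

n = 3

E_1 = h²/(8m_eL²) = 5.471×10^-20 J = 0.3419 eV.
Need n² > 1.87/0.3419 = 5.469, i.e. n > 2.339.
The smallest integer satisfying this is n = 3.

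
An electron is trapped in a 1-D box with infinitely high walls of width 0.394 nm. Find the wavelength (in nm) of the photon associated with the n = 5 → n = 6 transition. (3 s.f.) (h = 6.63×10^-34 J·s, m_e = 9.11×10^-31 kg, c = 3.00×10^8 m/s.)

λ = 46.5 nm

E_1 = h²/(8m_eL²) = 3.885×10^-19 J, so ΔE = (6² − 5²)E_1 = 4.273×10^-18 J.
λ = hc/ΔE = (6.63×10^-34·3.00×10^8)/4.273×10^-18 = 4.65×10^-8 m = 46.5 nm.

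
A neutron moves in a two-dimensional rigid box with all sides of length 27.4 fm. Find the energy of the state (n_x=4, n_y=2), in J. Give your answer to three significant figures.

For a 2D rectangular well E = (h²/8m_n)·Σ n_i²/L_i² = (6.626×10^-34)²/(8·1.675×10^-27) · [4²/(27.4 fm)² + 2²/(27.4 fm)²].
Evaluating gives E = 8.73×10^-13 J.

E = 8.73×10^-13 J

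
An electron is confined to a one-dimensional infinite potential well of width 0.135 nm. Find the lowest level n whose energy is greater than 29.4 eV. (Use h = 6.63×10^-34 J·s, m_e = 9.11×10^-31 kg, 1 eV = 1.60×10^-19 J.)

n = 2

E_1 = h²/(8m_eL²) = 3.309×10^-18 J = 20.68 eV.
Need n² > 29.4/20.68 = 1.422, i.e. n > 1.192.
The smallest integer satisfying this is n = 2.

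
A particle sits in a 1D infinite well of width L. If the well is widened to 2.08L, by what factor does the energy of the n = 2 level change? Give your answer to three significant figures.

0.231

E_n ∝ 1/L², so the energy scales by 1/2.08² = 0.231.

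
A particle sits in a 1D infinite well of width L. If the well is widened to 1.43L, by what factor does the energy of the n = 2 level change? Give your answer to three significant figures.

E_n ∝ 1/L², so the energy scales by 1/1.43² = 0.489.

0.489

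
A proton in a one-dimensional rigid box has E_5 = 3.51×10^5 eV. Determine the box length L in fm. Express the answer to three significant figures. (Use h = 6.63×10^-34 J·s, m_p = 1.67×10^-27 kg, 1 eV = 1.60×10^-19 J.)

L = 121 fm

From E_n = n²h²/(8m_pL²), L = n·h/√(8m_pE_n).
E_5 = 3.51×10^5 eV = 5.616×10^-14 J, so L = 5·6.63×10^-34/√(8·1.67×10^-27·5.616×10^-14) = 1.21×10^-13 m = 121 fm.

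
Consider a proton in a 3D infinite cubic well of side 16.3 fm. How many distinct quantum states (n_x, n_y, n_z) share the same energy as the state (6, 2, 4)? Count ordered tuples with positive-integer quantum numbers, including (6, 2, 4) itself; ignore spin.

The level has n_x² + n_y² + n_z² = 56. The ordered positive-integer solutions are (2, 4, 6), (2, 6, 4), (4, 2, 6), (4, 6, 2), (6, 2, 4), (6, 4, 2).
That gives 6 states.

degeneracy = 6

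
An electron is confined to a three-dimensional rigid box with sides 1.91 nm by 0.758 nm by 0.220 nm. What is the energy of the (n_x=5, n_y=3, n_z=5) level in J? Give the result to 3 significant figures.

For a 3D rectangular well E = (h²/8m_e)·Σ n_i²/L_i² = (6.626×10^-34)²/(8·9.109×10^-31) · [5²/(1.91 nm)² + 3²/(0.758 nm)² + 5²/(0.220 nm)²].
Evaluating gives E = 3.25×10^-17 J.

E = 3.25×10^-17 J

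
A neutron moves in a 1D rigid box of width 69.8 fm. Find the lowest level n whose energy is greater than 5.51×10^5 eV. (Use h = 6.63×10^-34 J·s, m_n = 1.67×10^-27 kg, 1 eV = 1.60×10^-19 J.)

E_1 = h²/(8m_nL²) = 6.753×10^-15 J = 4.221×10^4 eV.
Need n² > 5.51×10^5/4.221×10^4 = 13.05, i.e. n > 3.612.
The smallest integer satisfying this is n = 4.

n = 4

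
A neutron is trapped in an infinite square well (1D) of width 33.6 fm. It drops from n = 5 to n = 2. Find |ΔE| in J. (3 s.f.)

|ΔE| = 6.09×10^-13 J

E_1 = h²/(8m_nL²) = 2.902×10^-14 J.
|ΔE| = |5² − 2²|·E_1 = 21·2.902×10^-14 J = 6.09×10^-13 J.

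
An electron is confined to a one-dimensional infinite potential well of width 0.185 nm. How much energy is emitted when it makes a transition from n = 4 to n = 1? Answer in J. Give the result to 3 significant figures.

E_1 = h²/(8m_eL²) = 1.760×10^-18 J.
|ΔE| = |4² − 1²|·E_1 = 15·1.760×10^-18 J = 2.64×10^-17 J.

|ΔE| = 2.64×10^-17 J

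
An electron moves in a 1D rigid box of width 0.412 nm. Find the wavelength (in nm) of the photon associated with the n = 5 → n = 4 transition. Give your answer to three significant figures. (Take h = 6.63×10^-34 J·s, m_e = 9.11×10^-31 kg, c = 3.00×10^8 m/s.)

E_1 = h²/(8m_eL²) = 3.553×10^-19 J, so ΔE = (5² − 4²)E_1 = 3.198×10^-18 J.
λ = hc/ΔE = (6.63×10^-34·3.00×10^8)/3.198×10^-18 = 6.22×10^-8 m = 62.2 nm.

λ = 62.2 nm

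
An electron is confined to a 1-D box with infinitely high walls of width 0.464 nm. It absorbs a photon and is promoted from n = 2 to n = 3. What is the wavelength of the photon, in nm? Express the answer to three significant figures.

λ = 142 nm

E_1 = h²/(8m_eL²) = 2.798×10^-19 J, so ΔE = (3² − 2²)E_1 = 1.399×10^-18 J.
λ = hc/ΔE = (6.626×10^-34·2.998×10^8)/1.399×10^-18 = 1.42×10^-7 m = 142 nm.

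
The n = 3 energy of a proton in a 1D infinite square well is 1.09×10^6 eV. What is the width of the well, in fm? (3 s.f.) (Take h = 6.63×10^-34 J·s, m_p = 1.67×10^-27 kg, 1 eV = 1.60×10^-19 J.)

L = 41.2 fm

From E_n = n²h²/(8m_pL²), L = n·h/√(8m_pE_n).
E_3 = 1.09×10^6 eV = 1.744×10^-13 J, so L = 3·6.63×10^-34/√(8·1.67×10^-27·1.744×10^-13) = 4.12×10^-14 m = 41.2 fm.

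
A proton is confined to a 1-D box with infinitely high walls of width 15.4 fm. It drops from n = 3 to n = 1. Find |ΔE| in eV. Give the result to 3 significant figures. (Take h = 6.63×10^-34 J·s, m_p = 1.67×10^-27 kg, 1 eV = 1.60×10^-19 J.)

|ΔE| = 6.94×10^6 eV

E_1 = h²/(8m_pL²) = 1.387×10^-13 J.
|ΔE| = |3² − 1²|·E_1 = 8·1.387×10^-13 J = 1.110×10^-12 J = 6.94×10^6 eV.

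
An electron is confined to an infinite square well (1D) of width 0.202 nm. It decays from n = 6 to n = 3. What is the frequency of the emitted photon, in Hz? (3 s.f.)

E_1 = h²/(8m_eL²) = 1.477×10^-18 J and ΔE = (6² − 3²)E_1 = 3.988×10^-17 J.
f = ΔE/h = 3.988×10^-17/6.626×10^-34 = 6.02×10^16 Hz.

f = 6.02×10^16 Hz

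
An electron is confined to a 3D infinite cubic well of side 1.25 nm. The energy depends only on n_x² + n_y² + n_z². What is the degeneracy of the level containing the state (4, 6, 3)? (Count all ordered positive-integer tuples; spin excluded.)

degeneracy = 6

The level has n_x² + n_y² + n_z² = 61. The ordered positive-integer solutions are (3, 4, 6), (3, 6, 4), (4, 3, 6), (4, 6, 3), (6, 3, 4), (6, 4, 3).
That gives 6 states.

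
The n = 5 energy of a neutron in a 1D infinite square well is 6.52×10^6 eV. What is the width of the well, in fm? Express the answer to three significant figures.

L = 28.0 fm

From E_n = n²h²/(8m_nL²), L = n·h/√(8m_nE_n).
E_5 = 6.52×10^6 eV = 1.045×10^-12 J, so L = 5·6.626×10^-34/√(8·1.675×10^-27·1.045×10^-12) = 2.80×10^-14 m = 28.0 fm.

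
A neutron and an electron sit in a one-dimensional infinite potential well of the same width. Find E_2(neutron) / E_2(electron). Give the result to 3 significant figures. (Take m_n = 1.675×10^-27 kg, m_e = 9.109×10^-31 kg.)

E_n ∝ 1/m at fixed n and L, so the ratio is m_e/m_n = 9.109×10^-31/1.675×10^-27 = 5.44×10^-4.

5.44×10^-4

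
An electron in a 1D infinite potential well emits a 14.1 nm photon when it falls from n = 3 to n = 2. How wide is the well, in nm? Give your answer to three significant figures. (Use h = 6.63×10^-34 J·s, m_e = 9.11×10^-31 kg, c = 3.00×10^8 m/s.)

L = 0.146 nm

The photon carries ΔE = hc/λ = 6.63×10^-34·3.00×10^8/1.41×10^-8 m = 1.411×10^-17 J.
Since ΔE = (3² − 2²)E_1, E_1 = 2.822×10^-18 J, and L = h/√(8m_eE_1) = 1.46×10^-10 m = 0.146 nm.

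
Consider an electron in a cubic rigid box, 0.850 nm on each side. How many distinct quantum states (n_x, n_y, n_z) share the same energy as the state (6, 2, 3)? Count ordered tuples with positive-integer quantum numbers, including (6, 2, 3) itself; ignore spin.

degeneracy = 6

The level has n_x² + n_y² + n_z² = 49. The ordered positive-integer solutions are (2, 3, 6), (2, 6, 3), (3, 2, 6), (3, 6, 2), (6, 2, 3), (6, 3, 2).
That gives 6 states.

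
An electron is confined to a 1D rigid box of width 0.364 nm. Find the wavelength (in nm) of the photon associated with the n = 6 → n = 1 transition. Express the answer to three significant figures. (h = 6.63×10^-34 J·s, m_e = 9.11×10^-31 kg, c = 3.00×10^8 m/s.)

λ = 12.5 nm

E_1 = h²/(8m_eL²) = 4.552×10^-19 J, so ΔE = (6² − 1²)E_1 = 1.593×10^-17 J.
λ = hc/ΔE = (6.63×10^-34·3.00×10^8)/1.593×10^-17 = 1.25×10^-8 m = 12.5 nm.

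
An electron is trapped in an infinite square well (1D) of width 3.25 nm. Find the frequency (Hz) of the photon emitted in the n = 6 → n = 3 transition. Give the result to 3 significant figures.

f = 2.32×10^14 Hz

E_1 = h²/(8m_eL²) = 5.704×10^-21 J and ΔE = (6² − 3²)E_1 = 1.540×10^-19 J.
f = ΔE/h = 1.540×10^-19/6.626×10^-34 = 2.32×10^14 Hz.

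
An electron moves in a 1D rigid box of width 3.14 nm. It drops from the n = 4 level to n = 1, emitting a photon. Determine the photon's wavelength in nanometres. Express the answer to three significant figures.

λ = 2.17×10^3 nm

E_1 = h²/(8m_eL²) = 6.111×10^-21 J, so ΔE = (4² − 1²)E_1 = 9.167×10^-20 J.
λ = hc/ΔE = (6.626×10^-34·2.998×10^8)/9.167×10^-20 = 2.17×10^-6 m = 2.17×10^3 nm.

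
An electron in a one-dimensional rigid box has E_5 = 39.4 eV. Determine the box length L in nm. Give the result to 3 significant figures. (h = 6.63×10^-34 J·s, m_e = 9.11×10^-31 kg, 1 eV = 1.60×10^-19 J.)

From E_n = n²h²/(8m_eL²), L = n·h/√(8m_eE_n).
E_5 = 39.4 eV = 6.304×10^-18 J, so L = 5·6.63×10^-34/√(8·9.11×10^-31·6.304×10^-18) = 4.89×10^-10 m = 0.489 nm.

L = 0.489 nm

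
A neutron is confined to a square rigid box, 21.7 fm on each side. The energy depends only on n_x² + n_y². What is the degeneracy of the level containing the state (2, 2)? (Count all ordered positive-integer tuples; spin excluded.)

The level has n_x² + n_y² = 8. The ordered positive-integer solutions are (2, 2).
That gives 1 state.

degeneracy = 1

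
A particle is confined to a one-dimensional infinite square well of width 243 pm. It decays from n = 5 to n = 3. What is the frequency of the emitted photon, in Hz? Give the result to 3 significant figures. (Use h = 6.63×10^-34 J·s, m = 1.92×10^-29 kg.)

f = 1.17×10^15 Hz

E_1 = h²/(8mL²) = 4.846×10^-20 J and ΔE = (5² − 3²)E_1 = 7.754×10^-19 J.
f = ΔE/h = 7.754×10^-19/6.63×10^-34 = 1.17×10^15 Hz.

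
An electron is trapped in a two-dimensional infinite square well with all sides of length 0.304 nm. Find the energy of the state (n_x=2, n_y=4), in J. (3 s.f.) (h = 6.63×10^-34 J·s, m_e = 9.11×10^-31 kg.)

For a 2D rectangular well E = (h²/8m_e)·Σ n_i²/L_i² = (6.63×10^-34)²/(8·9.11×10^-31) · [2²/(0.304 nm)² + 4²/(0.304 nm)²].
Evaluating gives E = 1.31×10^-17 J.

E = 1.31×10^-17 J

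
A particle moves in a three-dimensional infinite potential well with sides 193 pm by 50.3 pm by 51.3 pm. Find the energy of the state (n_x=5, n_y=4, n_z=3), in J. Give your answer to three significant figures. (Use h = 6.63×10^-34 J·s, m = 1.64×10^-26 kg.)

E = 3.49×10^-20 J

For a 3D rectangular well E = (h²/8m)·Σ n_i²/L_i² = (6.63×10^-34)²/(8·1.64×10^-26) · [5²/(193 pm)² + 4²/(50.3 pm)² + 3²/(51.3 pm)²].
Evaluating gives E = 3.49×10^-20 J.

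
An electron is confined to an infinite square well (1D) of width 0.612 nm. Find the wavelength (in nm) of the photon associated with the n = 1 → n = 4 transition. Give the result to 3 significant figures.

λ = 82.3 nm

E_1 = h²/(8m_eL²) = 1.609×10^-19 J, so ΔE = (4² − 1²)E_1 = 2.413×10^-18 J.
λ = hc/ΔE = (6.626×10^-34·2.998×10^8)/2.413×10^-18 = 8.23×10^-8 m = 82.3 nm.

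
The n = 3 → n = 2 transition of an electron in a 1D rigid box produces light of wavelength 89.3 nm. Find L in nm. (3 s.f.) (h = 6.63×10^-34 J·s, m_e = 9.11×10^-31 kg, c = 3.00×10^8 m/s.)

L = 0.368 nm

The photon carries ΔE = hc/λ = 6.63×10^-34·3.00×10^8/8.93×10^-8 m = 2.227×10^-18 J.
Since ΔE = (3² − 2²)E_1, E_1 = 4.454×10^-19 J, and L = h/√(8m_eE_1) = 3.68×10^-10 m = 0.368 nm.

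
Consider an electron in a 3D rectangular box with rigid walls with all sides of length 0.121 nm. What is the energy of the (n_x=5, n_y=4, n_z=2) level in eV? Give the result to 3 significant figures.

For a 3D rectangular well E = (h²/8m_e)·Σ n_i²/L_i² = (6.626×10^-34)²/(8·9.109×10^-31) · [5²/(0.121 nm)² + 4²/(0.121 nm)² + 2²/(0.121 nm)²].
Evaluating gives E = 1.852×10^-16 J = 1.16×10^3 eV.

E = 1.16×10^3 eV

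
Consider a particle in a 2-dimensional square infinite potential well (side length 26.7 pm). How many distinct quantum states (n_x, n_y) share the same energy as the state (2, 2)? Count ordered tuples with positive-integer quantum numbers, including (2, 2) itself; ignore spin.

degeneracy = 1

The level has n_x² + n_y² = 8. The ordered positive-integer solutions are (2, 2).
That gives 1 state.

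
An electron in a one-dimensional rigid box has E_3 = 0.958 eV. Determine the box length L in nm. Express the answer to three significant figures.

L = 1.88 nm

From E_n = n²h²/(8m_eL²), L = n·h/√(8m_eE_n).
E_3 = 0.958 eV = 1.535×10^-19 J, so L = 3·6.626×10^-34/√(8·9.109×10^-31·1.535×10^-19) = 1.88×10^-9 m = 1.88 nm.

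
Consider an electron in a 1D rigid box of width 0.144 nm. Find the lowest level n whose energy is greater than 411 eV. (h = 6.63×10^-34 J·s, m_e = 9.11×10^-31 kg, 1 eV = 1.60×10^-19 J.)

n = 5

E_1 = h²/(8m_eL²) = 2.909×10^-18 J = 18.18 eV.
Need n² > 411/18.18 = 22.61, i.e. n > 4.755.
The smallest integer satisfying this is n = 5.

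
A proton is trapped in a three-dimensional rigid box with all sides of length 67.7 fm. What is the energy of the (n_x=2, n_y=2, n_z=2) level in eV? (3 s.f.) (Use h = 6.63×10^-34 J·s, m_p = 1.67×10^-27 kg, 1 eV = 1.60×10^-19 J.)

For a 3D rectangular well E = (h²/8m_p)·Σ n_i²/L_i² = (6.63×10^-34)²/(8·1.67×10^-27) · [2²/(67.7 fm)² + 2²/(67.7 fm)² + 2²/(67.7 fm)²].
Evaluating gives E = 8.614×10^-14 J = 5.38×10^5 eV.

E = 5.38×10^5 eV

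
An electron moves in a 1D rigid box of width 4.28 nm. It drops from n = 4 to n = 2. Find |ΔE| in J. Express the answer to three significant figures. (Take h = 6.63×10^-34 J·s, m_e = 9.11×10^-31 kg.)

|ΔE| = 3.95×10^-20 J

E_1 = h²/(8m_eL²) = 3.293×10^-21 J.
|ΔE| = |4² − 2²|·E_1 = 12·3.293×10^-21 J = 3.95×10^-20 J.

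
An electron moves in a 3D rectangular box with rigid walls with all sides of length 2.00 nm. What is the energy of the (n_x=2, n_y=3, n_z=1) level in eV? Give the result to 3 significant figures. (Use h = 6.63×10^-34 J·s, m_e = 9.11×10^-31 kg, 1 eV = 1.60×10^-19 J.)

E = 1.32 eV

For a 3D rectangular well E = (h²/8m_e)·Σ n_i²/L_i² = (6.63×10^-34)²/(8·9.11×10^-31) · [2²/(2.00 nm)² + 3²/(2.00 nm)² + 1²/(2.00 nm)²].
Evaluating gives E = 2.111×10^-19 J = 1.32 eV.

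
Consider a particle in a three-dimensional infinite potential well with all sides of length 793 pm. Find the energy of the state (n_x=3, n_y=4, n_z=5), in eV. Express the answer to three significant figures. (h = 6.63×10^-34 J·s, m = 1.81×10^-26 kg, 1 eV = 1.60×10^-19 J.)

For a 3D rectangular well E = (h²/8m)·Σ n_i²/L_i² = (6.63×10^-34)²/(8·1.81×10^-26) · [3²/(793 pm)² + 4²/(793 pm)² + 5²/(793 pm)²].
Evaluating gives E = 2.414×10^-22 J = 0.00151 eV.

E = 0.00151 eV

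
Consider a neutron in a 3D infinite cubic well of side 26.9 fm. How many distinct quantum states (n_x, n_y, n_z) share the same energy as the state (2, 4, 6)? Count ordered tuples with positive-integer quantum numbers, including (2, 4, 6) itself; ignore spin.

The level has n_x² + n_y² + n_z² = 56. The ordered positive-integer solutions are (2, 4, 6), (2, 6, 4), (4, 2, 6), (4, 6, 2), (6, 2, 4), (6, 4, 2).
That gives 6 states.

degeneracy = 6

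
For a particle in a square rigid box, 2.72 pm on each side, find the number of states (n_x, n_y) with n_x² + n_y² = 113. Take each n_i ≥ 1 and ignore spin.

The level has n_x² + n_y² = 113. The ordered positive-integer solutions are (7, 8), (8, 7).
That gives 2 states.

degeneracy = 2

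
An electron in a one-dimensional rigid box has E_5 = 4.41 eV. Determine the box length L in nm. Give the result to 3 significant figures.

L = 1.46 nm

From E_n = n²h²/(8m_eL²), L = n·h/√(8m_eE_n).
E_5 = 4.41 eV = 7.065×10^-19 J, so L = 5·6.626×10^-34/√(8·9.109×10^-31·7.065×10^-19) = 1.46×10^-9 m = 1.46 nm.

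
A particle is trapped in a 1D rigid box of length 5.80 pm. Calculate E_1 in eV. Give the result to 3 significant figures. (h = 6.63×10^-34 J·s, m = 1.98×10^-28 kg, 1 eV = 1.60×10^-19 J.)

For an infinite well E_n = n²h²/(8mL²), so E_1 = h²/(8mL²) = (6.63×10^-34)²/(8·1.98×10^-28·(5.80×10^-12 m)²) = 8.249×10^-18 J.
Converting, E_1 = 8.249×10^-18 J / (1.60×10^-19 J/eV) = 51.6 eV.

E_1 = 51.6 eV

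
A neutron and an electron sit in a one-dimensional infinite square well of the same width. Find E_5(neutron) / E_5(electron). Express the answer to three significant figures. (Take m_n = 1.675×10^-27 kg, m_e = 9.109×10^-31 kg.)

E_n ∝ 1/m at fixed n and L, so the ratio is m_e/m_n = 9.109×10^-31/1.675×10^-27 = 5.44×10^-4.

5.44×10^-4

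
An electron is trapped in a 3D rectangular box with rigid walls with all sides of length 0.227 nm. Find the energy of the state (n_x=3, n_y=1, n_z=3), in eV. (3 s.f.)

E = 139 eV

For a 3D rectangular well E = (h²/8m_e)·Σ n_i²/L_i² = (6.626×10^-34)²/(8·9.109×10^-31) · [3²/(0.227 nm)² + 1²/(0.227 nm)² + 3²/(0.227 nm)²].
Evaluating gives E = 2.221×10^-17 J = 139 eV.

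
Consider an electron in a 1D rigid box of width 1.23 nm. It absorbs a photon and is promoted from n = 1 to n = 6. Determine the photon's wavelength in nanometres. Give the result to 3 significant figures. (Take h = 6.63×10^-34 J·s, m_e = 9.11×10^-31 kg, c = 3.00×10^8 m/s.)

λ = 143 nm

E_1 = h²/(8m_eL²) = 3.987×10^-20 J, so ΔE = (6² − 1²)E_1 = 1.395×10^-18 J.
λ = hc/ΔE = (6.63×10^-34·3.00×10^8)/1.395×10^-18 = 1.43×10^-7 m = 143 nm.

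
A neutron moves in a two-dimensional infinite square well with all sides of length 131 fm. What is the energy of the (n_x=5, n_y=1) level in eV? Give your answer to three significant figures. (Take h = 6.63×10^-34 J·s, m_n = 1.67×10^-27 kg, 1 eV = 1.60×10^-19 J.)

For a 2D rectangular well E = (h²/8m_n)·Σ n_i²/L_i² = (6.63×10^-34)²/(8·1.67×10^-27) · [5²/(131 fm)² + 1²/(131 fm)²].
Evaluating gives E = 4.985×10^-14 J = 3.12×10^5 eV.

E = 3.12×10^5 eV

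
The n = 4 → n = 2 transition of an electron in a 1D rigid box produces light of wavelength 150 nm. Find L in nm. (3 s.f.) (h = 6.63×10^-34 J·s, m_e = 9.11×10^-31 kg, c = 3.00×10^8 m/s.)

L = 0.739 nm

The photon carries ΔE = hc/λ = 6.63×10^-34·3.00×10^8/1.50×10^-7 m = 1.326×10^-18 J.
Since ΔE = (4² − 2²)E_1, E_1 = 1.105×10^-19 J, and L = h/√(8m_eE_1) = 7.39×10^-10 m = 0.739 nm.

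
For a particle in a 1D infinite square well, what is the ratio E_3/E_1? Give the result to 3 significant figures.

9.00

E_n ∝ n², so E_3/E_1 = 3²/1² = 9/1 = 9.00.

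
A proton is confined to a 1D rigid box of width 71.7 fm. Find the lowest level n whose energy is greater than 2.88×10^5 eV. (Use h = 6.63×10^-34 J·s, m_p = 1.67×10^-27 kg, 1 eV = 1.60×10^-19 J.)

E_1 = h²/(8m_pL²) = 6.400×10^-15 J = 4.000×10^4 eV.
Need n² > 2.88×10^5/4.000×10^4 = 7.200, i.e. n > 2.683.
The smallest integer satisfying this is n = 3.

n = 3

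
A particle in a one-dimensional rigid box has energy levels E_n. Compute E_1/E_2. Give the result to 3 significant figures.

E_n ∝ n², so E_1/E_2 = 1²/2² = 1/4 = 0.250.

0.250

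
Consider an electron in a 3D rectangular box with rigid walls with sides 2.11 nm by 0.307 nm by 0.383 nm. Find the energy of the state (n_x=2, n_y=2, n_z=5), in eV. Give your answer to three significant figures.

For a 3D rectangular well E = (h²/8m_e)·Σ n_i²/L_i² = (6.626×10^-34)²/(8·9.109×10^-31) · [2²/(2.11 nm)² + 2²/(0.307 nm)² + 5²/(0.383 nm)²].
Evaluating gives E = 1.288×10^-17 J = 80.4 eV.

E = 80.4 eV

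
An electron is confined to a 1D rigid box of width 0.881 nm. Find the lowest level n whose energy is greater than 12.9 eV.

n = 6

E_1 = h²/(8m_eL²) = 7.762×10^-20 J = 0.4845 eV.
Need n² > 12.9/0.4845 = 26.63, i.e. n > 5.160.
The smallest integer satisfying this is n = 6.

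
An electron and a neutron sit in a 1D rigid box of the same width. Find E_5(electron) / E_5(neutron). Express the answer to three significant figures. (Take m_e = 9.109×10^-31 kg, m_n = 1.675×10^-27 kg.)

E_n ∝ 1/m at fixed n and L, so the ratio is m_n/m_e = 1.675×10^-27/9.109×10^-31 = 1.84×10^3.

1.84×10^3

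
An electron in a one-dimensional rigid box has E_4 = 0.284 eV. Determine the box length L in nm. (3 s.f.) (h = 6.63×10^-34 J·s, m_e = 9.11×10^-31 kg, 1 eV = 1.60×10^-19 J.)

L = 4.61 nm

From E_n = n²h²/(8m_eL²), L = n·h/√(8m_eE_n).
E_4 = 0.284 eV = 4.544×10^-20 J, so L = 4·6.63×10^-34/√(8·9.11×10^-31·4.544×10^-20) = 4.61×10^-9 m = 4.61 nm.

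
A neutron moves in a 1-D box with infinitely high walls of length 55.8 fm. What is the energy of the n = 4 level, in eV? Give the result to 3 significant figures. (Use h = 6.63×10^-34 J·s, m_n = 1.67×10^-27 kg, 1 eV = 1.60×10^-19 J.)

E_4 = 1.06×10^6 eV

For an infinite well E_n = n²h²/(8m_nL²), so E_1 = h²/(8m_nL²) = (6.63×10^-34)²/(8·1.67×10^-27·(5.58×10^-14 m)²) = 1.057×10^-14 J.
Then E_4 = 4²·E_1 = 16·1.057×10^-14 J = 1.691×10^-13 J.
Converting, E_4 = 1.691×10^-13 J / (1.60×10^-19 J/eV) = 1.06×10^6 eV.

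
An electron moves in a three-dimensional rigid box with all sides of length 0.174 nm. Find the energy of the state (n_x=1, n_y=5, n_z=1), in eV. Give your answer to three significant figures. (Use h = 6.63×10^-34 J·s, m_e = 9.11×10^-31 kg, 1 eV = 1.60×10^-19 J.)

For a 3D rectangular well E = (h²/8m_e)·Σ n_i²/L_i² = (6.63×10^-34)²/(8·9.11×10^-31) · [1²/(0.174 nm)² + 5²/(0.174 nm)² + 1²/(0.174 nm)²].
Evaluating gives E = 5.379×10^-17 J = 336 eV.

E = 336 eV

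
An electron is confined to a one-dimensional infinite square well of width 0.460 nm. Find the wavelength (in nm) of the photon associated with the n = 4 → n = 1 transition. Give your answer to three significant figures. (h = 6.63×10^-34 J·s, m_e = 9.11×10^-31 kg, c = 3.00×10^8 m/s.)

E_1 = h²/(8m_eL²) = 2.850×10^-19 J, so ΔE = (4² − 1²)E_1 = 4.275×10^-18 J.
λ = hc/ΔE = (6.63×10^-34·3.00×10^8)/4.275×10^-18 = 4.65×10^-8 m = 46.5 nm.

λ = 46.5 nm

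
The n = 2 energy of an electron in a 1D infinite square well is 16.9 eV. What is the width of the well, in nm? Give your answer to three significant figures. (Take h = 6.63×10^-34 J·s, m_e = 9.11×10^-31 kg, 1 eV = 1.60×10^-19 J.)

L = 0.299 nm

From E_n = n²h²/(8m_eL²), L = n·h/√(8m_eE_n).
E_2 = 16.9 eV = 2.704×10^-18 J, so L = 2·6.63×10^-34/√(8·9.11×10^-31·2.704×10^-18) = 2.99×10^-10 m = 0.299 nm.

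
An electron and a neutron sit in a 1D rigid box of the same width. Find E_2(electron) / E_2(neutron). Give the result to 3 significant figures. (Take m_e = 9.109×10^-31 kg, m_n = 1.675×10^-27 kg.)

1.84×10^3

E_n ∝ 1/m at fixed n and L, so the ratio is m_n/m_e = 1.675×10^-27/9.109×10^-31 = 1.84×10^3.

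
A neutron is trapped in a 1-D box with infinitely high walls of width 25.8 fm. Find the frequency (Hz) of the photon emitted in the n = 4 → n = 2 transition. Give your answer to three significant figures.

E_1 = h²/(8m_nL²) = 4.922×10^-14 J and ΔE = (4² − 2²)E_1 = 5.906×10^-13 J.
f = ΔE/h = 5.906×10^-13/6.626×10^-34 = 8.91×10^20 Hz.

f = 8.91×10^20 Hz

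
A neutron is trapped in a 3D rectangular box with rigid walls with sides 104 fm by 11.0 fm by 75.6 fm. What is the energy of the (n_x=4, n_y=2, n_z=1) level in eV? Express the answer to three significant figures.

E = 7.10×10^6 eV

For a 3D rectangular well E = (h²/8m_n)·Σ n_i²/L_i² = (6.626×10^-34)²/(8·1.675×10^-27) · [4²/(104 fm)² + 2²/(11.0 fm)² + 1²/(75.6 fm)²].
Evaluating gives E = 1.137×10^-12 J = 7.10×10^6 eV.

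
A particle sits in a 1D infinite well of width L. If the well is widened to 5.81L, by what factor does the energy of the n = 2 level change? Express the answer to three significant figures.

E_n ∝ 1/L², so the energy scales by 1/5.81² = 0.0296.

0.0296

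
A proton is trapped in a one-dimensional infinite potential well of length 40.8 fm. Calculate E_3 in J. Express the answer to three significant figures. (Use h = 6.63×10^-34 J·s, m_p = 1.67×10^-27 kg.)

For an infinite well E_n = n²h²/(8m_pL²), so E_1 = h²/(8m_pL²) = (6.63×10^-34)²/(8·1.67×10^-27·(4.08×10^-14 m)²) = 1.977×10^-14 J.
Then E_3 = 3²·E_1 = 9·1.977×10^-14 J = 1.78×10^-13 J.

E_3 = 1.78×10^-13 J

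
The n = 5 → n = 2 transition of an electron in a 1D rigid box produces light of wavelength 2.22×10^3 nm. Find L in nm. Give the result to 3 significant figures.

The photon carries ΔE = hc/λ = 6.626×10^-34·2.998×10^8/2.22×10^-6 m = 8.948×10^-20 J.
Since ΔE = (5² − 2²)E_1, E_1 = 4.261×10^-21 J, and L = h/√(8m_eE_1) = 3.76×10^-9 m = 3.76 nm.

L = 3.76 nm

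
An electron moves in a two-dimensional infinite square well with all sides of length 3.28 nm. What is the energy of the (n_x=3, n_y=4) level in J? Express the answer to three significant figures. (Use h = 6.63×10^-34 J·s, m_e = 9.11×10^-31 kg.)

E = 1.40×10^-19 J

For a 2D rectangular well E = (h²/8m_e)·Σ n_i²/L_i² = (6.63×10^-34)²/(8·9.11×10^-31) · [3²/(3.28 nm)² + 4²/(3.28 nm)²].
Evaluating gives E = 1.40×10^-19 J.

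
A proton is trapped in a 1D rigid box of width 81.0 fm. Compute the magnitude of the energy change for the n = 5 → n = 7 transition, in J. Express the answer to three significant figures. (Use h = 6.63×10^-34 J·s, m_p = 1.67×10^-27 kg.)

|ΔE| = 1.20×10^-13 J

E_1 = h²/(8m_pL²) = 5.015×10^-15 J.
|ΔE| = |5² − 7²|·E_1 = 24·5.015×10^-15 J = 1.20×10^-13 J.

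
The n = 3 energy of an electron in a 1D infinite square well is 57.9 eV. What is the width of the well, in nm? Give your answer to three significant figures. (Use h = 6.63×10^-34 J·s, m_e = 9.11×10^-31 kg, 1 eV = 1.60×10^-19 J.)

L = 0.242 nm

From E_n = n²h²/(8m_eL²), L = n·h/√(8m_eE_n).
E_3 = 57.9 eV = 9.264×10^-18 J, so L = 3·6.63×10^-34/√(8·9.11×10^-31·9.264×10^-18) = 2.42×10^-10 m = 0.242 nm.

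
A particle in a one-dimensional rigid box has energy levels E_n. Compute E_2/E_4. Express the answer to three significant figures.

E_n ∝ n², so E_2/E_4 = 2²/4² = 4/16 = 0.250.

0.250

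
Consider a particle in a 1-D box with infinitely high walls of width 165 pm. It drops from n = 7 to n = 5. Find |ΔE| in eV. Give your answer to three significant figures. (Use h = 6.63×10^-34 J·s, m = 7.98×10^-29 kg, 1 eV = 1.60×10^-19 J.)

|ΔE| = 3.79 eV

E_1 = h²/(8mL²) = 2.529×10^-20 J.
|ΔE| = |7² − 5²|·E_1 = 24·2.529×10^-20 J = 6.070×10^-19 J = 3.79 eV.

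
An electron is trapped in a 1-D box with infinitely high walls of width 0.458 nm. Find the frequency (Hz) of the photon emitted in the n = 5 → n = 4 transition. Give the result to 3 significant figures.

f = 3.90×10^15 Hz

E_1 = h²/(8m_eL²) = 2.872×10^-19 J and ΔE = (5² − 4²)E_1 = 2.585×10^-18 J.
f = ΔE/h = 2.585×10^-18/6.626×10^-34 = 3.90×10^15 Hz.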